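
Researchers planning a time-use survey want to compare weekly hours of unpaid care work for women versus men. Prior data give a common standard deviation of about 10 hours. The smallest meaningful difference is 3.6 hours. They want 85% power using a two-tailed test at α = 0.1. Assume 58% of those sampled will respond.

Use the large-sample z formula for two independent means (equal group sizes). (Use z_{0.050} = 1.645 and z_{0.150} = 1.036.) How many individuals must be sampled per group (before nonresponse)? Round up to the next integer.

n = (z_{α/2} + z_β)² · (σ₁² + σ₂²) / δ²
  = (1.645 + 1.036)² · (2·10² = 200) / 3.6²
  = 7.1878 · 200 / 12.96
  = 110.92
Adjust for 58% response: 110.92 / 0.58 = 191.25.
Round up → n = 192 per group.

n = 192 per group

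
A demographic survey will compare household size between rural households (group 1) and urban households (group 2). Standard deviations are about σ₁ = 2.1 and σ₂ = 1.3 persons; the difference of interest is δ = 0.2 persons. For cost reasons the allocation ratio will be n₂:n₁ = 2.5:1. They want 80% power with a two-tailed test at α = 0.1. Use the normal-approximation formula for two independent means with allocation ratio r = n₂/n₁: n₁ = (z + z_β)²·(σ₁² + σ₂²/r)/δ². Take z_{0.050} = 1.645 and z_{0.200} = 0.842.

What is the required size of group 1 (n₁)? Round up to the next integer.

n₁ = (z_{α/2} + z_β)² · (σ₁² + σ₂²/r) / δ²
   = (1.645 + 0.842)² · (2.1² + 1.3²/2.5) / 0.2²
   = 6.1852 · (4.41 + 0.676) / 0.04
   = 6.1852 · 5.086 / 0.04
   = 786.44
Round up → n₁ = 787; n₂ = r·n₁ = 2.5 × 787 = 1968.

n₁ = 787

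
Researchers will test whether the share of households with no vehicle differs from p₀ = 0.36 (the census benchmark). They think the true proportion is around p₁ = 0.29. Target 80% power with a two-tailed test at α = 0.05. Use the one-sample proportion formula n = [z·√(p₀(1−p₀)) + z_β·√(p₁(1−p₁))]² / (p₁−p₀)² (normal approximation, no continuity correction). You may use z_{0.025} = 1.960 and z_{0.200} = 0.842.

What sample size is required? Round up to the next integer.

n = 358

n = [z_{α/2}·√(p₀q₀) + z_β·√(p₁q₁)]² / (p₁ − p₀)²
  = [1.960·√(0.36·0.64) + 0.842·√(0.29·0.71)]² / (-0.07)²
  = [1.960·0.4800 + 0.842·0.4538]² / 0.0049
  = [1.3229]² / 0.0049
  = 357.14
Round up → n = 358.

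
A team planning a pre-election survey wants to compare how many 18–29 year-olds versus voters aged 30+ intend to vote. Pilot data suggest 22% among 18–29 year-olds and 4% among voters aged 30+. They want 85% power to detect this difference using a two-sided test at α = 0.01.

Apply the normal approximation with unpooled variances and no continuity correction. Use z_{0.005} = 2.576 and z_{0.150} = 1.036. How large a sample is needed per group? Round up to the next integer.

n = 85 per group

n = (z_{α/2} + z_β)² · [p₁(1−p₁) + p₂(1−p₂)] / (p₁ − p₂)²
  = (2.576 + 1.036)² · (0.22·0.78 + 0.04·0.96) / (0.18)²
  = (3.612)² · (0.1716 + 0.0384) / 0.0324
  = 13.0465 · 0.2100 / 0.0324
  = 84.56
Round up → n = 85 per group.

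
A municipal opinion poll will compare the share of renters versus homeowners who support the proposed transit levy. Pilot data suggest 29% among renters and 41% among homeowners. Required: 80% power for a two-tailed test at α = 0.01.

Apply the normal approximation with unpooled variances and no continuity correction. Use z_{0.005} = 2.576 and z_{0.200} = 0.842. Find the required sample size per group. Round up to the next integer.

n = (z_{α/2} + z_β)² · [p₁(1−p₁) + p₂(1−p₂)] / (p₁ − p₂)²
  = (2.576 + 0.842)² · (0.29·0.71 + 0.41·0.59) / (-0.12)²
  = (3.418)² · (0.2059 + 0.2419) / 0.0144
  = 11.6827 · 0.4478 / 0.0144
  = 363.30
Round up → n = 364 per group.

n = 364 per group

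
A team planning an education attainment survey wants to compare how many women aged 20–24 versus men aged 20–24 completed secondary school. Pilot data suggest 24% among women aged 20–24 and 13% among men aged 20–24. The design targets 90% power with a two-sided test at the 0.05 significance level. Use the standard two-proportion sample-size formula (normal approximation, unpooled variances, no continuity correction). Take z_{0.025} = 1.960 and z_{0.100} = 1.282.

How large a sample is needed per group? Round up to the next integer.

n = 257 per group

n = (z_{α/2} + z_β)² · [p₁(1−p₁) + p₂(1−p₂)] / (p₁ − p₂)²
  = (1.960 + 1.282)² · (0.24·0.76 + 0.13·0.87) / (0.11)²
  = (3.242)² · (0.1824 + 0.1131) / 0.0121
  = 10.5106 · 0.2955 / 0.0121
  = 256.68
Round up → n = 257 per group.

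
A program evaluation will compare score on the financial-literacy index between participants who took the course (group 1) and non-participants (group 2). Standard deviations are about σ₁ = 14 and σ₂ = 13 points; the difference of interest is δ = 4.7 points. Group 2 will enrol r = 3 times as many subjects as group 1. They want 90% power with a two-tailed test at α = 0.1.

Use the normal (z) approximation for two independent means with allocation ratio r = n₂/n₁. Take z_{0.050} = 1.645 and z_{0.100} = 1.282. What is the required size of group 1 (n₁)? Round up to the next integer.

n₁ = (z_{α/2} + z_β)² · (σ₁² + σ₂²/r) / δ²
   = (1.645 + 1.282)² · (14² + 13²/3) / 4.7²
   = 8.5673 · (196 + 56.3333) / 22.09
   = 8.5673 · 252.3333 / 22.09
   = 97.86
Round up → n₁ = 98; n₂ = r·n₁ = 3 × 98 = 294.

n₁ = 98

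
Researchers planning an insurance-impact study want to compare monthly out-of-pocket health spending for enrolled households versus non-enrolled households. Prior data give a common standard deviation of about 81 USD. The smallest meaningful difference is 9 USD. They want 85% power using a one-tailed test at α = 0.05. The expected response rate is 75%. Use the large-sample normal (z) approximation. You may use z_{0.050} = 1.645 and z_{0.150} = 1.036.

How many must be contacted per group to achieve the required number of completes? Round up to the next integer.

n = 1553 per group

n = (z_α + z_β)² · (σ₁² + σ₂²) / δ²
  = (1.645 + 1.036)² · (2·81² = 13122) / 9²
  = 7.1878 · 13122 / 81
  = 1164.42
Adjust for 75% response: 1164.42 / 0.75 = 1552.56.
Round up → n = 1553 per group.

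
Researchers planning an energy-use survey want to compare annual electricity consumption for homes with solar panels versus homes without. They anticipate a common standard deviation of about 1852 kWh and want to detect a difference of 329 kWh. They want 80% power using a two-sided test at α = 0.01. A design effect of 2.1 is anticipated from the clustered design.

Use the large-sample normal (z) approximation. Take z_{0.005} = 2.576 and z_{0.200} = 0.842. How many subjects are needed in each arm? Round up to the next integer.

n = (z_{α/2} + z_β)² · (σ₁² + σ₂²) / δ²
  = (2.576 + 0.842)² · (2·1852² = 6859808) / 329²
  = 11.6827 · 6859808 / 108241
  = 740.40
Design effect: 2.1 × 740.40 = 1554.83.
Round up → n = 1555 per group.

n = 1555 per group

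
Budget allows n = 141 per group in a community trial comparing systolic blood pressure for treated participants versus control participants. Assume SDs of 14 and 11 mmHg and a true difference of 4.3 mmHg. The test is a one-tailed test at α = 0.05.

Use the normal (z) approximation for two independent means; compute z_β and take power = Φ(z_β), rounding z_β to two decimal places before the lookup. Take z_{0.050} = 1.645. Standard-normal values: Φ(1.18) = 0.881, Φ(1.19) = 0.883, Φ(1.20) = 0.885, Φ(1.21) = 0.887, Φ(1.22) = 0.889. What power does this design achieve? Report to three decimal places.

Power ≈ 0.889

z_β = δ·√(n/(σ₁²+σ₂²)) − z_α
    = 4.3 · √(141/317) − 1.645
    = 4.3 · 0.66693 − 1.645
    = 2.8678 − 1.645 = 1.2228 → 1.22
Power = Φ(1.22) = 0.889.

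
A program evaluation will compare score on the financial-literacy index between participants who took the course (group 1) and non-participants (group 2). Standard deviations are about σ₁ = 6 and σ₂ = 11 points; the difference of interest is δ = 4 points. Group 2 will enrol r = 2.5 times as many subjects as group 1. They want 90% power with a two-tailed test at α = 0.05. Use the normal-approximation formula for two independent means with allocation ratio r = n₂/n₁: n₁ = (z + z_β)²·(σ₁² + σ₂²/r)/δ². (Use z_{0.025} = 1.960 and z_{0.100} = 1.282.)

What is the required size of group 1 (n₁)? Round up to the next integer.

n₁ = (z_{α/2} + z_β)² · (σ₁² + σ₂²/r) / δ²
   = (1.960 + 1.282)² · (6² + 11²/2.5) / 4²
   = 10.5106 · (36 + 48.4) / 16
   = 10.5106 · 84.4 / 16
   = 55.44
Round up → n₁ = 56; n₂ = r·n₁ = 2.5 × 56 = 140.

n₁ = 56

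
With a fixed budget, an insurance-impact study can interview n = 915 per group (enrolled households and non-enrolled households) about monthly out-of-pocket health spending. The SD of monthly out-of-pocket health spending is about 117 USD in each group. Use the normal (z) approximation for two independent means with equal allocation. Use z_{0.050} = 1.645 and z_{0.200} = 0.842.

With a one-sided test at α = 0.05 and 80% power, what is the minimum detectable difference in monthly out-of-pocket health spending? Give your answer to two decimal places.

δ = (z_α + z_β) · √((σ₁²+σ₂²)/n)
  = (1.645 + 0.842) · √(27378/915)
  = 2.487 · √29.9213
  = 2.487 · 5.4700
  = 13.6040

Minimum detectable difference ≈ 13.60 USD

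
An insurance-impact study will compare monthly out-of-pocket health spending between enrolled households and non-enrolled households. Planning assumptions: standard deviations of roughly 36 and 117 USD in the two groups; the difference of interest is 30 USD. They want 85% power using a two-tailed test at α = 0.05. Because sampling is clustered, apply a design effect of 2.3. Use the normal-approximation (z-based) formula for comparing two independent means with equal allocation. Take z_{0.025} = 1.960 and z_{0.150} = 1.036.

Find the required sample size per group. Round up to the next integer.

n = 344 per group

n = (z_{α/2} + z_β)² · (σ₁² + σ₂²) / δ²
  = (1.960 + 1.036)² · (36² + 117² = 14985) / 30²
  = 8.9760 · 14985 / 900
  = 149.45
Design effect: 2.3 × 149.45 = 343.74.
Round up → n = 344 per group.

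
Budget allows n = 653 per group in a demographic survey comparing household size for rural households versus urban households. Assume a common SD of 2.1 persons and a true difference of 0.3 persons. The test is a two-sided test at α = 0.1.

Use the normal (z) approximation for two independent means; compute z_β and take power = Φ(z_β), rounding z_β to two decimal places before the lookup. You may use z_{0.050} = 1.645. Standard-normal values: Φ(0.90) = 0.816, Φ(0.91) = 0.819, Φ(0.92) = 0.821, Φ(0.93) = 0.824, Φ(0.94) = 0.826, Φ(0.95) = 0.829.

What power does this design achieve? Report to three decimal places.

Power ≈ 0.826

z_β = δ·√(n/(σ₁²+σ₂²)) − z_{α/2}
    = 0.3 · √(653/8.82) − 1.645
    = 0.3 · 8.60443 − 1.645
    = 2.5813 − 1.645 = 0.9363 → 0.94
Power = Φ(0.94) = 0.826.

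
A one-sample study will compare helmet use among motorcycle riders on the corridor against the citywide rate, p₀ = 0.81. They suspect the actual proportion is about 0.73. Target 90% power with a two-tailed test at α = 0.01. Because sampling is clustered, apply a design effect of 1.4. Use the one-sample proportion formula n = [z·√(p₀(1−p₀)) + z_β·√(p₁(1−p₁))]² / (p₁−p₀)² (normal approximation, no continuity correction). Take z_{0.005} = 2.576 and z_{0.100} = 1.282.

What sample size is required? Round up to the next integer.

n = [z_{α/2}·√(p₀q₀) + z_β·√(p₁q₁)]² / (p₁ − p₀)²
  = [2.576·√(0.81·0.19) + 1.282·√(0.73·0.27)]² / (-0.08)²
  = [2.576·0.3923 + 1.282·0.4440]² / 0.0064
  = [1.5797]² / 0.0064
  = 389.93
Design effect: 1.4 × 389.93 = 545.90.
Round up → n = 546.

n = 546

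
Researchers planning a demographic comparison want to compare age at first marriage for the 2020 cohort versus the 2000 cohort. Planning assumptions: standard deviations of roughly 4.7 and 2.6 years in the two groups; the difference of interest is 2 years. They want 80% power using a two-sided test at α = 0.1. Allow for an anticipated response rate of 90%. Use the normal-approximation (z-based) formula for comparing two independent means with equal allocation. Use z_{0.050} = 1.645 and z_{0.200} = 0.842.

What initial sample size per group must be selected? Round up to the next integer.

n = (z_{α/2} + z_β)² · (σ₁² + σ₂²) / δ²
  = (1.645 + 0.842)² · (4.7² + 2.6² = 28.85) / 2²
  = 6.1852 · 28.85 / 4
  = 44.61
Adjust for 90% response: 44.61 / 0.90 = 49.57.
Round up → n = 50 per group.

n = 50 per group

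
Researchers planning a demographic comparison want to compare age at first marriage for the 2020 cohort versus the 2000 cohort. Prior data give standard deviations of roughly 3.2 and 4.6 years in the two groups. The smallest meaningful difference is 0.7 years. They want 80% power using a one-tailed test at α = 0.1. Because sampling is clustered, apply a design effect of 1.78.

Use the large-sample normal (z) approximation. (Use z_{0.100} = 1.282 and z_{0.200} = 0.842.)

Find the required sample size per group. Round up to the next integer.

n = (z_α + z_β)² · (σ₁² + σ₂²) / δ²
  = (1.282 + 0.842)² · (3.2² + 4.6² = 31.4) / 0.7²
  = 4.5114 · 31.4 / 0.49
  = 289.10
Design effect: 1.78 × 289.10 = 514.59.
Round up → n = 515 per group.

n = 515 per group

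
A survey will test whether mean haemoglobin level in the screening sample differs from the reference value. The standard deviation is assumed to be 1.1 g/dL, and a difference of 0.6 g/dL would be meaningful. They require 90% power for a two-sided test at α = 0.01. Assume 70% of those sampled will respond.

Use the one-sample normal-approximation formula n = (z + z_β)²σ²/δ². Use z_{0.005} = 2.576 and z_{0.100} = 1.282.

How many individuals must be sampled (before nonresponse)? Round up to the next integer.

n = 72

n = (z_{α/2} + z_β)² · σ² / δ²
  = (2.576 + 1.282)² · 1.1² / 0.6²
  = 14.8842 · 1.21 / 0.36
  = 50.03
Adjust for 70% response: 50.03 / 0.70 = 71.47.
Round up → n = 72.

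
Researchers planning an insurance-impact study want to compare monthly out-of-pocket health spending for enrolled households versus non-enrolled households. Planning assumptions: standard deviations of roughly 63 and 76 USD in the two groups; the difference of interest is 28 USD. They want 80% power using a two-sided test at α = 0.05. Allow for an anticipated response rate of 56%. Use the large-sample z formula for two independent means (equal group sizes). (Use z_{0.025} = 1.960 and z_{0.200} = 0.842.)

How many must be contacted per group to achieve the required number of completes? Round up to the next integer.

n = 175 per group

n = (z_{α/2} + z_β)² · (σ₁² + σ₂²) / δ²
  = (1.960 + 0.842)² · (63² + 76² = 9745) / 28²
  = 7.8512 · 9745 / 784
  = 97.59
Adjust for 56% response: 97.59 / 0.56 = 174.27.
Round up → n = 175 per group.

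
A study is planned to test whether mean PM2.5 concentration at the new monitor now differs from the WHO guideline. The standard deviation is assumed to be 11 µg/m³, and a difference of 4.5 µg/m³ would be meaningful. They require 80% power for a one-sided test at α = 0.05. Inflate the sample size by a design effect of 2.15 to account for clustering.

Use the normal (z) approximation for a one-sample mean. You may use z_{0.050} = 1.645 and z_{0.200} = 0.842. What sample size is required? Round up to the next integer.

n = 80

n = (z_α + z_β)² · σ² / δ²
  = (1.645 + 0.842)² · 11² / 4.5²
  = 6.1852 · 121 / 20.25
  = 36.96
Design effect: 2.15 × 36.96 = 79.46.
Round up → n = 80.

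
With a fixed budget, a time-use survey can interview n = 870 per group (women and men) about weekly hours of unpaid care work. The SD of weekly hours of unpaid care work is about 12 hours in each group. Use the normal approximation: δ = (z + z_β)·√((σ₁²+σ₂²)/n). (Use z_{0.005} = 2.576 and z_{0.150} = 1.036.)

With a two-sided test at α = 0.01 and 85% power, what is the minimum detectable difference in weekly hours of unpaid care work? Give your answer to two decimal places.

δ = (z_{α/2} + z_β) · √((σ₁²+σ₂²)/n)
  = (2.576 + 1.036) · √(288/870)
  = 3.612 · √0.33103
  = 3.612 · 0.5754
  = 2.0782

Minimum detectable difference ≈ 2.08 hours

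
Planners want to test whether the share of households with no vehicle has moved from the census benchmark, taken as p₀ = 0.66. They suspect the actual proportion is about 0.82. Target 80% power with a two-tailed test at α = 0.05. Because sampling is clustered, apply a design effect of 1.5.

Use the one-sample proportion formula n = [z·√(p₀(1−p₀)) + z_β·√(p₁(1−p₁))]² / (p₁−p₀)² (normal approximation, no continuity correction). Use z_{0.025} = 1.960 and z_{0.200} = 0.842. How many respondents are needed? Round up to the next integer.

n = 92

n = [z_{α/2}·√(p₀q₀) + z_β·√(p₁q₁)]² / (p₁ − p₀)²
  = [1.960·√(0.66·0.34) + 0.842·√(0.82·0.18)]² / (0.16)²
  = [1.960·0.4737 + 0.842·0.3842]² / 0.0256
  = [1.2520]² / 0.0256
  = 61.23
Design effect: 1.5 × 61.23 = 91.84.
Round up → n = 92.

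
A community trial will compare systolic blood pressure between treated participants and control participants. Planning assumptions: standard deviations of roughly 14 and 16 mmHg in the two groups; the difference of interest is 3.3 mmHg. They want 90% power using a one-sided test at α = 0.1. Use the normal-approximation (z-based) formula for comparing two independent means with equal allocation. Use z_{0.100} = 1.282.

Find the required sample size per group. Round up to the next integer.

n = (z_α + z_β)² · (σ₁² + σ₂²) / δ²
  = (1.282 + 1.282)² · (14² + 16² = 452) / 3.3²
  = 6.5741 · 452 / 10.89
  = 272.86
Round up → n = 273 per group.

n = 273 per group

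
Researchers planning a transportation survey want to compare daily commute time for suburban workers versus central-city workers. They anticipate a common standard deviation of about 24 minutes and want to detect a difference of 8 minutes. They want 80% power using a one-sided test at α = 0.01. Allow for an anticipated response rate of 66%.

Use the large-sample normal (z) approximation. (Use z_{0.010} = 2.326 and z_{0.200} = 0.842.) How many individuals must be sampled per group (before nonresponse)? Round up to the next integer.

n = (z_α + z_β)² · (σ₁² + σ₂²) / δ²
  = (2.326 + 0.842)² · (2·24² = 1152) / 8²
  = 10.0362 · 1152 / 64
  = 180.65
Adjust for 66% response: 180.65 / 0.66 = 273.72.
Round up → n = 274 per group.

n = 274 per group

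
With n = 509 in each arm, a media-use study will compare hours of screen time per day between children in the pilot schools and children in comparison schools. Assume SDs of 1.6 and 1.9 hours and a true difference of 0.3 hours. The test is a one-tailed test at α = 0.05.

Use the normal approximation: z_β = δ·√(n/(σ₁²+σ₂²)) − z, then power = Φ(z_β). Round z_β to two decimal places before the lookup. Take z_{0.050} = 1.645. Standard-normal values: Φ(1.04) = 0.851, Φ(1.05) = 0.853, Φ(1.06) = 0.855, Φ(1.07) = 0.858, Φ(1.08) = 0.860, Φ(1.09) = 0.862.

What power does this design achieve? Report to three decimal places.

z_β = δ·√(n/(σ₁²+σ₂²)) − z_α
    = 0.3 · √(509/6.17) − 1.645
    = 0.3 · 9.08273 − 1.645
    = 2.7248 − 1.645 = 1.0798 → 1.08
Power = Φ(1.08) = 0.860.

Power ≈ 0.860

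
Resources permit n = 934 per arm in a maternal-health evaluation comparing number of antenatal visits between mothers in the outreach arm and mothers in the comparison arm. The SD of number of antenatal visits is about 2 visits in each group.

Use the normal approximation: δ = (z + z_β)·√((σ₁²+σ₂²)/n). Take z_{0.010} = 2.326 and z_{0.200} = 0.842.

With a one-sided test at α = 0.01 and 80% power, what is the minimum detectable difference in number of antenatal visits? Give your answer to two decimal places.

δ = (z_α + z_β) · √((σ₁²+σ₂²)/n)
  = (2.326 + 0.842) · √(8/934)
  = 3.168 · √0.00857
  = 3.168 · 0.0925
  = 0.2932

Minimum detectable difference ≈ 0.29 visits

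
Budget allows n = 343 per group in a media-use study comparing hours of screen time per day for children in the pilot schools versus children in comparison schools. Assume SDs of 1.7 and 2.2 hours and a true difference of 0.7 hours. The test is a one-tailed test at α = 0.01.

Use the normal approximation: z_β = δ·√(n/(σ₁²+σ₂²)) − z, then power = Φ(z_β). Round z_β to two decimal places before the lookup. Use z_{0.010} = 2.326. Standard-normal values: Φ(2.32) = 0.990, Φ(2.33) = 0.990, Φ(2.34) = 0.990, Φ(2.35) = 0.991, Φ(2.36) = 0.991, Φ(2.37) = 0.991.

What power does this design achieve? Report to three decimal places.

Power ≈ 0.990

z_β = δ·√(n/(σ₁²+σ₂²)) − z_α
    = 0.7 · √(343/7.73) − 2.326
    = 0.7 · 6.66127 − 2.326
    = 4.6629 − 2.326 = 2.3369 → 2.34
Power = Φ(2.34) = 0.990.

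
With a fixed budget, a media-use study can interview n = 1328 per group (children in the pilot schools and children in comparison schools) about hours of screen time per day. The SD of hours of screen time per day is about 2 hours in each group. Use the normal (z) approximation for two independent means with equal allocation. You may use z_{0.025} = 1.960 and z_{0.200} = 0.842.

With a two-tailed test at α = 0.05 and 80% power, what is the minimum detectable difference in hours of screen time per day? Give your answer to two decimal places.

δ = (z_{α/2} + z_β) · √((σ₁²+σ₂²)/n)
  = (1.960 + 0.842) · √(8/1328)
  = 2.802 · √0.00602
  = 2.802 · 0.0776
  = 0.2175

Minimum detectable difference ≈ 0.22 hours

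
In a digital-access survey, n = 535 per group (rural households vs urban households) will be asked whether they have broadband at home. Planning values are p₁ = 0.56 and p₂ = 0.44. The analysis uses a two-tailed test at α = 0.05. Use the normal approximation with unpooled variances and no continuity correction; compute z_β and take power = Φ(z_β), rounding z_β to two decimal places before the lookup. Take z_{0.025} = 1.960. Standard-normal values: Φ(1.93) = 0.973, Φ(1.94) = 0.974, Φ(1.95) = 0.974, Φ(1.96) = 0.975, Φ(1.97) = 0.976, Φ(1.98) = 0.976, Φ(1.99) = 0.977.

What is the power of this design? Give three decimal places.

z_β = |p₁−p₂|·√(n/[p₁q₁+p₂q₂]) − z_{α/2}
    = 0.12 · √(535/0.4928) − 1.960
    = 0.12 · 32.9489 − 1.960
    = 3.9539 − 1.960 = 1.9939 → 1.99
Power = Φ(1.99) = 0.977.

Power ≈ 0.977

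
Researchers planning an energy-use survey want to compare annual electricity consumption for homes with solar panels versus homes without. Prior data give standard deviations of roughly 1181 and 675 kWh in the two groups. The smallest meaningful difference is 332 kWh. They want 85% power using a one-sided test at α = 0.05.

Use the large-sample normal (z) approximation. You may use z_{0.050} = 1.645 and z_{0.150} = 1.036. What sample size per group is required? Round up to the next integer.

n = 121 per group

n = (z_α + z_β)² · (σ₁² + σ₂²) / δ²
  = (1.645 + 1.036)² · (1181² + 675² = 1850386) / 332²
  = 7.1878 · 1850386 / 110224
  = 120.66
Round up → n = 121 per group.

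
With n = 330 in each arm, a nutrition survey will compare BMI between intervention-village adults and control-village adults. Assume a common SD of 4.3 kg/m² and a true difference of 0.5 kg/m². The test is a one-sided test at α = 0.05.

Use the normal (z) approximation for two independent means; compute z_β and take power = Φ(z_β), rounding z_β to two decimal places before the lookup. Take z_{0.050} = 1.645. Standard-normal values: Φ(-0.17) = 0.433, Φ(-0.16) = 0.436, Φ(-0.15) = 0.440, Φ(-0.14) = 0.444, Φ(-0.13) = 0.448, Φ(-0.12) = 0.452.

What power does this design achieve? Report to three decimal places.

z_β = δ·√(n/(σ₁²+σ₂²)) − z_α
    = 0.5 · √(330/36.98) − 1.645
    = 0.5 · 2.98726 − 1.645
    = 1.4936 − 1.645 = -0.1514 → -0.15
Power = Φ(-0.15) = 0.440.

Power ≈ 0.440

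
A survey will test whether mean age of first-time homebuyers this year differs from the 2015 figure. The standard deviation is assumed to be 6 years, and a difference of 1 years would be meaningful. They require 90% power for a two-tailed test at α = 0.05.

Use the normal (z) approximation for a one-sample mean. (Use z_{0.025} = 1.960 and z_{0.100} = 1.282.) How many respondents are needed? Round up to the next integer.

n = (z_{α/2} + z_β)² · σ² / δ²
  = (1.960 + 1.282)² · 6² / 1²
  = 10.5106 · 36 / 1
  = 378.38
Round up → n = 379.

n = 379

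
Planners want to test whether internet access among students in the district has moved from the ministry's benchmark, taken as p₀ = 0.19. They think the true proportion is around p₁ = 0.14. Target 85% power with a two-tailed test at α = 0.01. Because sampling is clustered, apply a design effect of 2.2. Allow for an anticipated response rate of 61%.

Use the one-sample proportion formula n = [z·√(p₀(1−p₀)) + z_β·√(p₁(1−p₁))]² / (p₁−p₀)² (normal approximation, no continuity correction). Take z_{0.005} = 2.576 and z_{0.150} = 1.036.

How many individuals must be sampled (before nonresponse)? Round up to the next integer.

n = 2708

n = [z_{α/2}·√(p₀q₀) + z_β·√(p₁q₁)]² / (p₁ − p₀)²
  = [2.576·√(0.19·0.81) + 1.036·√(0.14·0.86)]² / (-0.05)²
  = [2.576·0.3923 + 1.036·0.3470]² / 0.0025
  = [1.3700]² / 0.0025
  = 750.81
Design effect: 2.2 × 750.81 = 1651.78.
Adjust for 61% response: 1651.78 / 0.61 = 2707.84.
Round up → n = 2708.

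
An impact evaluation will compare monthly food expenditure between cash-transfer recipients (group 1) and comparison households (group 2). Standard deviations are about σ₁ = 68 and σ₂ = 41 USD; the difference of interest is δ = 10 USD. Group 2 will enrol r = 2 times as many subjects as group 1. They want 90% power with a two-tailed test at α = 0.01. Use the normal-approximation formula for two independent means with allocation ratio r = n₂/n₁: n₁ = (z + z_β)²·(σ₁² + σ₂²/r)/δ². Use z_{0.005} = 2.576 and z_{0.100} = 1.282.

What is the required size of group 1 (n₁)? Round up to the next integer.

n₁ = (z_{α/2} + z_β)² · (σ₁² + σ₂²/r) / δ²
   = (2.576 + 1.282)² · (68² + 41²/2) / 10²
   = 14.8842 · (4624 + 840.5) / 100
   = 14.8842 · 5464.5 / 100
   = 813.35
Round up → n₁ = 814; n₂ = r·n₁ = 2 × 814 = 1628.

n₁ = 814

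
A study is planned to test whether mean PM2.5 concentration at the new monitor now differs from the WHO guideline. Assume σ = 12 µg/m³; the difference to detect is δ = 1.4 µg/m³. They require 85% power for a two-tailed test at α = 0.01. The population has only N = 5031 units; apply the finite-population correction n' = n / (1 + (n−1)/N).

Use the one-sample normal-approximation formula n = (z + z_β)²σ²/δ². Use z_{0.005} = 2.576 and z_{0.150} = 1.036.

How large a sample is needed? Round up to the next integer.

n = 806

n = (z_{α/2} + z_β)² · σ² / δ²
  = (2.576 + 1.036)² · 12² / 1.4²
  = 13.0465 · 144 / 1.96
  = 958.52
Finite-population correction (N = 5031): 958.52 / (1 + (958.52 − 1)/5031) = 805.26.
Round up → n = 806.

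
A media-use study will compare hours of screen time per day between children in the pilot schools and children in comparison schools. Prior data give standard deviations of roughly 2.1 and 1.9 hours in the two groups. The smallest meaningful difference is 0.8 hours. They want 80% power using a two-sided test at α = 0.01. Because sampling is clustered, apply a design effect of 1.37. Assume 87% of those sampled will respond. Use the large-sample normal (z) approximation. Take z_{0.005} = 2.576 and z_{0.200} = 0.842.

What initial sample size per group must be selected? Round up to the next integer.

n = 231 per group

n = (z_{α/2} + z_β)² · (σ₁² + σ₂²) / δ²
  = (2.576 + 0.842)² · (2.1² + 1.9² = 8.02) / 0.8²
  = 11.6827 · 8.02 / 0.64
  = 146.40
Design effect: 1.37 × 146.40 = 200.57.
Adjust for 87% response: 200.57 / 0.87 = 230.54.
Round up → n = 231 per group.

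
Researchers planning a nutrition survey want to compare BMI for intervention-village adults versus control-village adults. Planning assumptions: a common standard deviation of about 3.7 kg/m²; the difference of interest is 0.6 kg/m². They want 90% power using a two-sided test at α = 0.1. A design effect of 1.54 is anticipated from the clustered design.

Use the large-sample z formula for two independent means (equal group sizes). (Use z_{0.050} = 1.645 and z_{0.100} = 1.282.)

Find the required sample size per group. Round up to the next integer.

n = 1004 per group

n = (z_{α/2} + z_β)² · (σ₁² + σ₂²) / δ²
  = (1.645 + 1.282)² · (2·3.7² = 27.38) / 0.6²
  = 8.5673 · 27.38 / 0.36
  = 651.59
Design effect: 1.54 × 651.59 = 1003.45.
Round up → n = 1004 per group.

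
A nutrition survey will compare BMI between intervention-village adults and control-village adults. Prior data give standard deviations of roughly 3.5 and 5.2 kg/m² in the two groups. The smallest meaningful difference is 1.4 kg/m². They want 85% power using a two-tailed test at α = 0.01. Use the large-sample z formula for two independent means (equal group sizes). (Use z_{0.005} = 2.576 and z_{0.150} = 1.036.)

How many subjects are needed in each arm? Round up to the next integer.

n = 262 per group

n = (z_{α/2} + z_β)² · (σ₁² + σ₂²) / δ²
  = (2.576 + 1.036)² · (3.5² + 5.2² = 39.29) / 1.4²
  = 13.0465 · 39.29 / 1.96
  = 261.53
Round up → n = 262 per group.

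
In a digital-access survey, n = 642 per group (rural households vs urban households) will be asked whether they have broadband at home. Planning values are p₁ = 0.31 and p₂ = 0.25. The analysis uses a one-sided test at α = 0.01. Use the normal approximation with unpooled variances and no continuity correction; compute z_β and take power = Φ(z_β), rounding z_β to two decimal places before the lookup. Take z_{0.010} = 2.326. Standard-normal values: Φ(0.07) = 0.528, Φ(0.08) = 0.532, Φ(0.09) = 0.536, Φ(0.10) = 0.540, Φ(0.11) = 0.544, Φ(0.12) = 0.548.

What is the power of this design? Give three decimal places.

Power ≈ 0.528

z_β = |p₁−p₂|·√(n/[p₁q₁+p₂q₂]) − z_α
    = 0.06 · √(642/0.4014) − 2.326
    = 0.06 · 39.9925 − 2.326
    = 2.3996 − 2.326 = 0.0736 → 0.07
Power = Φ(0.07) = 0.528.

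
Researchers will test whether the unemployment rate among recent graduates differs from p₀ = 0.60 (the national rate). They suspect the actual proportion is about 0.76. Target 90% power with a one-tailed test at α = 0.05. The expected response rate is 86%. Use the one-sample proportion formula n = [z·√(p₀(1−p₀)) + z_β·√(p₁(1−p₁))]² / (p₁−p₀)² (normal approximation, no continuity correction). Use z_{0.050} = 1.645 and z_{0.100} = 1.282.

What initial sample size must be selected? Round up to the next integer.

n = 84

n = [z_α·√(p₀q₀) + z_β·√(p₁q₁)]² / (p₁ − p₀)²
  = [1.645·√(0.60·0.40) + 1.282·√(0.76·0.24)]² / (0.16)²
  = [1.645·0.4899 + 1.282·0.4271]² / 0.0256
  = [1.3534]² / 0.0256
  = 71.55
Adjust for 86% response: 71.55 / 0.86 = 83.20.
Round up → n = 84.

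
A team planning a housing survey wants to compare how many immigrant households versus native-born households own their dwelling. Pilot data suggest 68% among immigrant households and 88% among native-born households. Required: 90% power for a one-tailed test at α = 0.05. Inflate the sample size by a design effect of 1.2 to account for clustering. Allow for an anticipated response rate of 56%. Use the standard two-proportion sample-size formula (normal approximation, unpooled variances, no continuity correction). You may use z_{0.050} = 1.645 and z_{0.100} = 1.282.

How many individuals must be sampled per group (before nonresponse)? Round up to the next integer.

n = 149 per group

n = (z_α + z_β)² · [p₁(1−p₁) + p₂(1−p₂)] / (p₁ − p₂)²
  = (1.645 + 1.282)² · (0.68·0.32 + 0.88·0.12) / (-0.20)²
  = (2.927)² · (0.2176 + 0.1056) / 0.0400
  = 8.5673 · 0.3232 / 0.0400
  = 69.22
Design effect: 1.2 × 69.22 = 83.07.
Adjust for 56% response: 83.07 / 0.56 = 148.34.
Round up → n = 149 per group.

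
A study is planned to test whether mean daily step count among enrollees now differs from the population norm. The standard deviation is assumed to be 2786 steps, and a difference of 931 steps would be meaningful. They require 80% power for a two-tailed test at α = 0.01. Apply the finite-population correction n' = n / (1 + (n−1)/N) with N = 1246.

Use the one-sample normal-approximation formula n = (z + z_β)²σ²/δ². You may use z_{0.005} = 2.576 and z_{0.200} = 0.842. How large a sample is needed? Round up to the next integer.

n = 97

n = (z_{α/2} + z_β)² · σ² / δ²
  = (2.576 + 0.842)² · 2786² / 931²
  = 11.6827 · 7761796 / 866761
  = 104.62
Finite-population correction (N = 1246): 104.62 / (1 + (104.62 − 1)/1246) = 96.59.
Round up → n = 97.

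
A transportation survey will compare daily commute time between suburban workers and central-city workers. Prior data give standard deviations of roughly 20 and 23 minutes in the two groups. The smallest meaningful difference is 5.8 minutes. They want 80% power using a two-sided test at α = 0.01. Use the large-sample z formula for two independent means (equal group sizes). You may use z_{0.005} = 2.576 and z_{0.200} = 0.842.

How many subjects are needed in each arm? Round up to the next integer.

n = 323 per group

n = (z_{α/2} + z_β)² · (σ₁² + σ₂²) / δ²
  = (2.576 + 0.842)² · (20² + 23² = 929) / 5.8²
  = 11.6827 · 929 / 33.64
  = 322.63
Round up → n = 323 per group.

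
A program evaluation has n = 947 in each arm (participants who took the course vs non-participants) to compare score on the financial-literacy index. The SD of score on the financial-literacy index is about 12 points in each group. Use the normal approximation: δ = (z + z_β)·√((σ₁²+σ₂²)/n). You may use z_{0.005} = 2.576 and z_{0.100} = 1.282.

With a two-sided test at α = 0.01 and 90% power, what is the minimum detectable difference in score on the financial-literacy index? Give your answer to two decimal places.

δ = (z_{α/2} + z_β) · √((σ₁²+σ₂²)/n)
  = (2.576 + 1.282) · √(288/947)
  = 3.858 · √0.30412
  = 3.858 · 0.5515
  = 2.1276

Minimum detectable difference ≈ 2.13 points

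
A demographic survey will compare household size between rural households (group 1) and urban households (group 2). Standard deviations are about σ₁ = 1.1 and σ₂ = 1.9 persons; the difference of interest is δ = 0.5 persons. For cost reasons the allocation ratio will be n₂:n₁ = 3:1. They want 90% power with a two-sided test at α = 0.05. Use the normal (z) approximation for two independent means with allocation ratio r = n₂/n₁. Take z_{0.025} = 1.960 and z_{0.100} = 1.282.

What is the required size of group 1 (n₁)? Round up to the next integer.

n₁ = 102

n₁ = (z_{α/2} + z_β)² · (σ₁² + σ₂²/r) / δ²
   = (1.960 + 1.282)² · (1.1² + 1.9²/3) / 0.5²
   = 10.5106 · (1.21 + 1.2033) / 0.25
   = 10.5106 · 2.4133 / 0.25
   = 101.46
Round up → n₁ = 102; n₂ = r·n₁ = 3 × 102 = 306.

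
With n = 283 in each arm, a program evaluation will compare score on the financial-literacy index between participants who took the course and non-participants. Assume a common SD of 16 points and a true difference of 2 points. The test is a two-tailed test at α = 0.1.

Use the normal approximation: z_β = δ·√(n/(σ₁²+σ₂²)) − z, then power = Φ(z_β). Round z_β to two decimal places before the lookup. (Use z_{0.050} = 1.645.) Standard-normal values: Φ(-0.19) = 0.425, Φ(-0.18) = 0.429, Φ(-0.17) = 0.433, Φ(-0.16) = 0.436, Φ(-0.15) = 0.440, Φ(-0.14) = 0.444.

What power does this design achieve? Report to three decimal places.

z_β = δ·√(n/(σ₁²+σ₂²)) − z_{α/2}
    = 2 · √(283/512) − 1.645
    = 2 · 0.74346 − 1.645
    = 1.4869 − 1.645 = -0.1581 → -0.16
Power = Φ(-0.16) = 0.436.

Power ≈ 0.436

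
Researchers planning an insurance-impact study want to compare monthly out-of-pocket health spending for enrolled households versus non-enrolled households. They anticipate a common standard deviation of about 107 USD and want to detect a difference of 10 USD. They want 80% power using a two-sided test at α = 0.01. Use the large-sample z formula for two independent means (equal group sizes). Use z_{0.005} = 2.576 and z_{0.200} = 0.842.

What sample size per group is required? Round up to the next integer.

n = (z_{α/2} + z_β)² · (σ₁² + σ₂²) / δ²
  = (2.576 + 0.842)² · (2·107² = 22898) / 10²
  = 11.6827 · 22898 / 100
  = 2675.11
Round up → n = 2676 per group.

n = 2676 per group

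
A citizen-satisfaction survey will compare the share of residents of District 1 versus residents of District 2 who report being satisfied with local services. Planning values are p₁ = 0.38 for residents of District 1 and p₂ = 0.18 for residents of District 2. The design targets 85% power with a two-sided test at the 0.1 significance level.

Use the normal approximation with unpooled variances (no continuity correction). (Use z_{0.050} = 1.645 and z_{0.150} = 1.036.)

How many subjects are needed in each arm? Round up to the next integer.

n = (z_{α/2} + z_β)² · [p₁(1−p₁) + p₂(1−p₂)] / (p₁ − p₂)²
  = (1.645 + 1.036)² · (0.38·0.62 + 0.18·0.82) / (0.20)²
  = (2.681)² · (0.2356 + 0.1476) / 0.0400
  = 7.1878 · 0.3832 / 0.0400
  = 68.86
Round up → n = 69 per group.

n = 69 per group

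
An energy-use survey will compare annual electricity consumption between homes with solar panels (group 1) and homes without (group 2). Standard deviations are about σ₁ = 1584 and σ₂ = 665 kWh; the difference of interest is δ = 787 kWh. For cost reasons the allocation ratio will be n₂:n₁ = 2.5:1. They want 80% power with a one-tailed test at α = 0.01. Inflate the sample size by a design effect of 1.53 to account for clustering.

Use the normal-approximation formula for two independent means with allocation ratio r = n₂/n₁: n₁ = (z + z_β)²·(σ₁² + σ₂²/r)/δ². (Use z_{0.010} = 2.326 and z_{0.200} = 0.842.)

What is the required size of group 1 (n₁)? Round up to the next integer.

n₁ = (z_α + z_β)² · (σ₁² + σ₂²/r) / δ²
   = (2.326 + 0.842)² · (1584² + 665²/2.5) / 787²
   = 10.0362 · (2509056 + 176890) / 619369
   = 10.0362 · 2685946 / 619369
   = 43.52
Design effect: 1.53 × 43.52 = 66.59.
Round up → n₁ = 67; n₂ = r·n₁ = 2.5 × 67 = 168.

n₁ = 67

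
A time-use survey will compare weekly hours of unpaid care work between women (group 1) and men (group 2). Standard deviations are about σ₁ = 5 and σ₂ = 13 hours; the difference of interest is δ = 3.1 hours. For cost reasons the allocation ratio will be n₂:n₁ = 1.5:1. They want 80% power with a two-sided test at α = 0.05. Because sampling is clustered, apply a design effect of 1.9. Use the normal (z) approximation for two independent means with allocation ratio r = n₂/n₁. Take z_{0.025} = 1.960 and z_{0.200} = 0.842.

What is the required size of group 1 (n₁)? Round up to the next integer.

n₁ = 214

n₁ = (z_{α/2} + z_β)² · (σ₁² + σ₂²/r) / δ²
   = (1.960 + 0.842)² · (5² + 13²/1.5) / 3.1²
   = 7.8512 · (25 + 112.6667) / 9.61
   = 7.8512 · 137.6667 / 9.61
   = 112.47
Design effect: 1.9 × 112.47 = 213.70.
Round up → n₁ = 214; n₂ = r·n₁ = 1.5 × 214 = 321.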